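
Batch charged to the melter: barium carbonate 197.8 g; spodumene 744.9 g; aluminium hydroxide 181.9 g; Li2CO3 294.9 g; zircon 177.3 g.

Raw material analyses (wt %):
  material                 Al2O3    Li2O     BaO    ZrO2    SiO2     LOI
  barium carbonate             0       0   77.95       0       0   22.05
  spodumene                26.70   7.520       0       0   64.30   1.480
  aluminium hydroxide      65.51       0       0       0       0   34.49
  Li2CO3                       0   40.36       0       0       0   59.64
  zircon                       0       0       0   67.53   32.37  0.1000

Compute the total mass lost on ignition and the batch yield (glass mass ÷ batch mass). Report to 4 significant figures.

LOI loss = 293.4 g; glass = 1303 g; yield = 81.62%

Each numeric step runs at full float precision at all times. Mid-chain values are rounded to 4 significant figures when quoted. Each reported result carries a single rounding. Derived quantities are re-derived in full float precision (net glass mass, LOI, yield, five oxide percentages, the totals) using the weight values on 1303 g of glass precisely as stated by question or answer.
LOI of each material in turn:
  barium carbonate: 197.8 × 0.2205 = 43.61 g
  spodumene: 744.9 × 0.01480 = 11.02 g
  aluminium hydroxide: 181.9 × 0.3449 = 62.74 g
  Li2CO3: 294.9 × 0.5964 = 175.9 g
  zircon: 177.3 × 0.001000 = 0.1773 g
Total LOI = 293.4 g
Glass = batch − LOI = 1597 − 293.4 = 1303 g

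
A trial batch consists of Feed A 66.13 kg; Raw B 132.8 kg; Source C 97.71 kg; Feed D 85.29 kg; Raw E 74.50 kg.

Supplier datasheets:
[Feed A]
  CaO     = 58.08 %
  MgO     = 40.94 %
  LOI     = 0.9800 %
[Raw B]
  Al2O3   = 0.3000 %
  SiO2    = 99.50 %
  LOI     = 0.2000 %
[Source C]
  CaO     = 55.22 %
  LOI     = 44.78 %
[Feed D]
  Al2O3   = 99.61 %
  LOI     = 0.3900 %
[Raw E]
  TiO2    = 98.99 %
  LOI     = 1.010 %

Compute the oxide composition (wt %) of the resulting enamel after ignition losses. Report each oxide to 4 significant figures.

Mid-chain values appear with 4-significant-digit rounding in the working; each numeric step carries exact precision all the way through. Every reported figure is rounded just once; derived quantities are computed using the weight values per 410.7 kg of glass in full precision (five oxide percentages, totals, ignition loss, yield, net glass mass) exactly as printed in the problem or answer text.
Oxide masses out of the charge:
  TiO2: 74.50·0.9899 = 73.75 kg
  Al2O3: 132.8·0.003000 + 85.29·0.9961 = 85.36 kg
  SiO2: 132.8·0.9950 = 132.1 kg
  CaO: 66.13·0.5808 + 97.71·0.5522 = 92.36 kg
  MgO: 66.13·0.4094 = 27.07 kg
LOI: 66.13·0.009800 + 132.8·0.002000 + 97.71·0.4478 + 85.29·0.003900 + 74.50·0.01010 = 45.75 kg
batch − LOI leaves glass = 456.4 − 45.75 = 410.7 kg (the oxide masses sum to this)
wt % = 100 × oxide mass / glass mass

Glass mass = 410.7 kg (batch 456.4 − LOI 45.75).
Composition: TiO2 17.96%, Al2O3 20.78%, SiO2 32.18%, CaO 22.49%, MgO 6.592%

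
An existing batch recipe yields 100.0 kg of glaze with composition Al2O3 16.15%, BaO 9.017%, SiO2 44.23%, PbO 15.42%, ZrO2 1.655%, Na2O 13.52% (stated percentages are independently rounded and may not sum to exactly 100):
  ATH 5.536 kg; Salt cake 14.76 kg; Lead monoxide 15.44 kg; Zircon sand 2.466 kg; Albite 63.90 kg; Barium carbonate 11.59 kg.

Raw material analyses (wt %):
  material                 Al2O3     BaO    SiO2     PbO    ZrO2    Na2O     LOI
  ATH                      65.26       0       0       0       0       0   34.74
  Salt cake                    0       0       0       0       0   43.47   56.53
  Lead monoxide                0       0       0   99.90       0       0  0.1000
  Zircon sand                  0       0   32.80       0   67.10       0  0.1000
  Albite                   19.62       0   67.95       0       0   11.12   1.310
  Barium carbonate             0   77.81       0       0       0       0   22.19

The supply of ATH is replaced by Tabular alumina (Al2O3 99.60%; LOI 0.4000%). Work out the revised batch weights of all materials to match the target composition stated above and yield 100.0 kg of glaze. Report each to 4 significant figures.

Intermediates are printed, with 4-significant-figure rounding, as written. Each numeric step carries full float precision from start to finish; every reported figure is rounded a single time. All derived quantities are re-derived in full float precision (yield, the six compositions, net glass mass, totals, ignition loss) from the weighed amounts on 100.0 kg of glass, as given in either problem or answer.
Oxide mass targets, per 100.0 kg glaze:
  Al2O3: 16.15% × 100.0 = 16.15 kg
  BaO: 9.017% × 100.0 = 9.017 kg
  SiO2: 44.23% × 100.0 = 44.23 kg
  PbO: 15.42% × 100.0 = 15.42 kg
  ZrO2: 1.655% × 100.0 = 1.655 kg
  Na2O: 13.52% × 100.0 = 13.52 kg
Per-oxide balance check per the reported batch figures, for the quoted basis mass (oxide sums agree with the targets given rounding of the digits):
  Al2O3: 3.627·0.9960 + 63.90·0.1962 = 16.15 kg (target 16.15 kg)
  BaO: 11.59·0.7781 = 9.018 kg (target 9.017 kg)
  SiO2: 2.466·0.3280 + 63.90·0.6795 = 44.23 kg (target 44.23 kg)
  PbO: 15.44·0.9990 = 15.42 kg (target 15.42 kg)
  ZrO2: 2.466·0.6710 = 1.655 kg (target 1.655 kg)
  Na2O: 14.76·0.4347 + 63.90·0.1112 = 13.52 kg (target 13.52 kg)
Glass mass check: whole batch net of LOI = 100.0 kg (targets for the oxides total 99.99 kg; versus the stated basis of 100.0 kg — rounding explains the deltas).
Whole-batch sum: Σ batch = 111.8 kg; LOI removed, Σ of batch·LOI: 11.79 kg; glass ÷ batch gives a yield of 89.46%.

Revised batch per 100.0 kg glaze:
  Tabular alumina: 3.627 kg
  Salt cake: 14.76 kg
  Lead monoxide: 15.44 kg
  Zircon sand: 2.466 kg
  Albite: 63.90 kg
  Barium carbonate: 11.59 kg
Total batch = 111.8 kg; LOI loss = 11.79 kg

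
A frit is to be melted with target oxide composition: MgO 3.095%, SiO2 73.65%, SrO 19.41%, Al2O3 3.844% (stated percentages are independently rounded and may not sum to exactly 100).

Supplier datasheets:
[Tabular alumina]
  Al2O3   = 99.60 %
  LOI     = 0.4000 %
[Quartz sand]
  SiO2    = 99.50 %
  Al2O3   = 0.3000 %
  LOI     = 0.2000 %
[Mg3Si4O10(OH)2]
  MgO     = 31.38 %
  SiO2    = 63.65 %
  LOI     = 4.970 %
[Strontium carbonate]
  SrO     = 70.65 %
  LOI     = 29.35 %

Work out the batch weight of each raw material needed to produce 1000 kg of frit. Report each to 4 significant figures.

Batch per 1000 kg frit:
  Tabular alumina: 36.55 kg
  Quartz sand: 677.1 kg
  Mg3Si4O10(OH)2: 98.63 kg
  Strontium carbonate: 274.7 kg
Total batch = 1087 kg; LOI loss = 87.03 kg; yield = 91.99%

The whole derivation maintains full precision at every stage. Intermediates appear, with 4-significant-figure rounding, across the worked steps; exactly one rounding goes into each reported figure. All derived quantities, including the yield, four oxide percentages, LOI, the totals, glass mass, are rebuilt starting from the weights for 1000 kg of glass in full precision, exactly as shown in problem or answer.
The oxide mass targets at 1000 kg frit:
  MgO: 3.095% × 1000 = 30.95 kg
  SiO2: 73.65% × 1000 = 736.5 kg
  SrO: 19.41% × 1000 = 194.1 kg
  Al2O3: 3.844% × 1000 = 38.44 kg
Sums-versus-targets review working from each reported weight, for the quoted basis mass (each sum matches its target mass net of answer rounding effects):
  MgO: 98.63·0.3138 = 30.95 kg (target 30.95 kg)
  SiO2: 677.1·0.9950 + 98.63·0.6365 = 736.5 kg (target 736.5 kg)
  SrO: 274.7·0.7065 = 194.1 kg (target 194.1 kg)
  Al2O3: 36.55·0.9960 + 677.1·0.003000 = 38.44 kg (target 38.44 kg)
The glass-mass cross-check: total charge less LOI = 1000 kg (the targets, summed, come to 1000 kg; against the stated basis, 1000 kg — a pure rounding effect).
Batch total: Σ batch = 1087 kg; LOI removed, Σ of batch·LOI: 87.03 kg; yield, glass over the total, = 91.99%.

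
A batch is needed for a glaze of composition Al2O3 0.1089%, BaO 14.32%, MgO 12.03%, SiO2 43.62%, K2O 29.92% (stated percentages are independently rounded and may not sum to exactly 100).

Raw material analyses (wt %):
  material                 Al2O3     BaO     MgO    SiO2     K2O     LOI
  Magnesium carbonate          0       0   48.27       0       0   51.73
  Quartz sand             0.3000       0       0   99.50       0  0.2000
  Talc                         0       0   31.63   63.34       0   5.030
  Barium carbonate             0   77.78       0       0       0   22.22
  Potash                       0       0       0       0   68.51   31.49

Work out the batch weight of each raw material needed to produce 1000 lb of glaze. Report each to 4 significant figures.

All arithmetic holds exact precision at each step — in-progress results are shown (rounded to four significant figures) within the worked lines; every reported figure is rounded only once. Derived quantities, including glass mass, the five compositions, yield, totals, LOI, are carried from the batch weights per 1000 lb of glass in full precision, exactly as printed in the problem or the answer.
Target oxide masses per 1000 lb glaze:
  Al2O3: 0.1089% × 1000 = 1.089 lb
  BaO: 14.32% × 1000 = 143.2 lb
  MgO: 12.03% × 1000 = 120.3 lb
  SiO2: 43.62% × 1000 = 436.2 lb
  K2O: 29.92% × 1000 = 299.2 lb
Oxide-by-oxide audit given the weights on record, per the basis as stated (delivered sums recover each target up to rounding of the answer):
  Al2O3: 363.0·0.003000 = 1.089 lb (target 1.089 lb)
  BaO: 184.1·0.7778 = 143.2 lb (target 143.2 lb)
  MgO: 171.6·0.4827 + 118.4·0.3163 = 120.3 lb (target 120.3 lb)
  SiO2: 363.0·0.9950 + 118.4·0.6334 = 436.2 lb (target 436.2 lb)
  K2O: 436.7·0.6851 = 299.2 lb (target 299.2 lb)
Glass mass check: batch Σ − ignition loss = 999.9 lb (the Σ of target masses is 1000 lb; the stated basis being 1000 lb — deltas are rounding alone).
Batch total: Σ batch = 1274 lb; ignition loss, Σ(batch × LOI) = 273.9 lb; the yield ratio, glass ÷ batch: 78.50%.

Batch per 1000 lb glaze:
  Magnesium carbonate: 171.6 lb
  Quartz sand: 363.0 lb
  Talc: 118.4 lb
  Barium carbonate: 184.1 lb
  Potash: 436.7 lb
Total batch = 1274 lb; LOI loss = 273.9 lb; yield = 78.50%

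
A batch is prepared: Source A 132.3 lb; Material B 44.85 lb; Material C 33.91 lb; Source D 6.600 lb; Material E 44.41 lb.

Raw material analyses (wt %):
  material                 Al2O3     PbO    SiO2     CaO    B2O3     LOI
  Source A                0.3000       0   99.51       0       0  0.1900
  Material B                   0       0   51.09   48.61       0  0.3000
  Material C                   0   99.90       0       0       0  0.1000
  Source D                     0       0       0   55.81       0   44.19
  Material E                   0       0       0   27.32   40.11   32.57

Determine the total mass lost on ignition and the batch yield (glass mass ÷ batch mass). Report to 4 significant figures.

In-progress results are shown (rounded to four significant figures) within the worked lines — the whole derivation maintains full precision from start to finish. Exactly one rounding goes into every reported result — all derived quantities are recomputed starting from the weights for 244.3 lb of glass at exact precision (glass mass, LOI, the yield, five oxide percentages, totals) precisely as stated by either problem or answer.
Material-by-material LOI:
  Source A: 132.3 × 0.001900 = 0.2514 lb
  Material B: 44.85 × 0.003000 = 0.1346 lb
  Material C: 33.91 × 0.001000 = 0.03391 lb
  Source D: 6.600 × 0.4419 = 2.917 lb
  Material E: 44.41 × 0.3257 = 14.46 lb
Total LOI = 17.80 lb
Glass = batch − LOI = 262.1 − 17.80 = 244.3 lb

LOI loss = 17.80 lb; glass = 244.3 lb; yield = 93.21%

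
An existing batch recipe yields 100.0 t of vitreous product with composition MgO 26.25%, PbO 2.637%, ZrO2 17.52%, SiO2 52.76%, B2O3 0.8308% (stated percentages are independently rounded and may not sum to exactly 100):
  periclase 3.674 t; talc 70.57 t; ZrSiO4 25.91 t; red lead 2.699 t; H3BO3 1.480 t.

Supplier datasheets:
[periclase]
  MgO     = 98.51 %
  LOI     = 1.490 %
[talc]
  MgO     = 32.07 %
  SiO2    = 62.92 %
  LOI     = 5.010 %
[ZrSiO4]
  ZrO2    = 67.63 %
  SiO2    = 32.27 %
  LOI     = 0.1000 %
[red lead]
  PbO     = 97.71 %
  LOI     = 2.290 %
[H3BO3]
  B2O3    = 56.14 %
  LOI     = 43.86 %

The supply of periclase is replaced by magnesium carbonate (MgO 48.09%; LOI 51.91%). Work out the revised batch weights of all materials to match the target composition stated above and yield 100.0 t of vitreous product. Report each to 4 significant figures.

Revised batch per 100.0 t vitreous product:
  magnesium carbonate: 7.526 t
  talc: 70.57 t
  ZrSiO4: 25.91 t
  red lead: 2.699 t
  H3BO3: 1.480 t
Total batch = 108.2 t; LOI loss = 8.179 t

Intermediates are displayed rounded to 4 significant figures across the worked steps; every computation carries exact precision in every operation — each reported result is rounded once only; all derived quantities are computed in exact precision (totals, ignition loss, the yield, the five compositions, glass mass) from the weighed amounts on 100.0 t of glass, exactly as printed in the question or the answer.
Oxide-by-oxide targets in 100.0 t vitreous product:
  MgO: 26.25% × 100.0 = 26.25 t
  PbO: 2.637% × 100.0 = 2.637 t
  ZrO2: 17.52% × 100.0 = 17.52 t
  SiO2: 52.76% × 100.0 = 52.76 t
  B2O3: 0.8308% × 100.0 = 0.8308 t
Oxide-by-oxide audit applying the batch weights above, against the basis in use (delivered sums recover each target net of answer rounding effects):
  MgO: 7.526·0.4809 + 70.57·0.3207 = 26.25 t (target 26.25 t)
  PbO: 2.699·0.9771 = 2.637 t (target 2.637 t)
  ZrO2: 25.91·0.6763 = 17.52 t (target 17.52 t)
  SiO2: 70.57·0.6292 + 25.91·0.3227 = 52.76 t (target 52.76 t)
  B2O3: 1.480·0.5614 = 0.8309 t (target 0.8308 t)
Mass balance on the glass: total batch − LOI = 100.0 t (oxide target masses add up to 100.0 t; basis as stated: 100.0 t — differing by rounding only).
Batch grand total — Σ batch = 108.2 t; LOI loss = Σ batch·LOI = 8.179 t; yield, glass over the total, = 92.44%.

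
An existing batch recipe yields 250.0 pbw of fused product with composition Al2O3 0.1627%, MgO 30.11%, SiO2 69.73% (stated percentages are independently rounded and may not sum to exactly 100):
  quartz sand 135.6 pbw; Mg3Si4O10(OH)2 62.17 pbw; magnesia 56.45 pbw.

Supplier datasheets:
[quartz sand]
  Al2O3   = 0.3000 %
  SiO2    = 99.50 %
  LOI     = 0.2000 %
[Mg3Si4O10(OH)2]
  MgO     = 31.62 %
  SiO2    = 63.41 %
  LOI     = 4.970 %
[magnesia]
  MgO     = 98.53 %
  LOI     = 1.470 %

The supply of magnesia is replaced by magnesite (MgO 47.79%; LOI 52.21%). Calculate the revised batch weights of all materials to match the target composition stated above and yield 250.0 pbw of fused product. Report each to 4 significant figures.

All arithmetic maintains exact precision in every operation — values along the way appear (rounded to four significant figures) as written; each reported value takes a single rounding — the derived quantities, including ignition loss, yield, totals, the three compositions, net glass mass, are rebuilt starting from the weights per 250.0 pbw of glass in exact precision, exactly as printed in the question or the answer.
Oxide mass targets, per 250.0 pbw fused product:
  Al2O3: 0.1627% × 250.0 = 0.4068 pbw
  MgO: 30.11% × 250.0 = 75.28 pbw
  SiO2: 69.73% × 250.0 = 174.3 pbw
Verifying the oxide balance given the weights on record, per the basis as stated (sum by sum, the targets are met exact up to rounding of places):
  Al2O3: 135.6·0.003000 = 0.4068 pbw (target 0.4068 pbw)
  MgO: 62.17·0.3162 + 116.4·0.4779 = 75.29 pbw (target 75.28 pbw)
  SiO2: 135.6·0.9950 + 62.17·0.6341 = 174.3 pbw (target 174.3 pbw)
Mass balance on the glass: batch total minus LOI = 250.0 pbw (summing oxide targets gives 250.0 pbw; versus the stated basis of 250.0 pbw — gaps are rounding artifacts).
Whole-batch sum: Σ batch = 314.2 pbw; the LOI term Σ batch·LOI equals 64.13 pbw; the yield ratio, glass ÷ batch: 79.59%.

Revised batch per 250.0 pbw fused product:
  quartz sand: 135.6 pbw
  Mg3Si4O10(OH)2: 62.17 pbw
  magnesite: 116.4 pbw
Total batch = 314.2 pbw; LOI loss = 64.13 pbw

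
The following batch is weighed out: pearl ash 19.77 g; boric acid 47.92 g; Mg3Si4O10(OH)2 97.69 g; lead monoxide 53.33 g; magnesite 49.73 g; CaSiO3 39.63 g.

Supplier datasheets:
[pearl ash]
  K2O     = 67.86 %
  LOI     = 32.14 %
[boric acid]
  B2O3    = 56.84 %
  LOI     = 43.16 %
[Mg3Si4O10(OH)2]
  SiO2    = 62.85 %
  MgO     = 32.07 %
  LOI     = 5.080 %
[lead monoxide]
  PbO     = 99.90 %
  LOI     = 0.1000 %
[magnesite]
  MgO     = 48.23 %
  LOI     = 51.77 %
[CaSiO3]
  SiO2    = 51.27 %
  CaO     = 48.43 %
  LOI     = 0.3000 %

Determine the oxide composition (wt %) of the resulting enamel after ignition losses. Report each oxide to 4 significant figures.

All internal work keeps exact precision end to end — values along the way are shown with 4-significant-digit rounding at each printed step — each reported figure is rounded just once — the derived quantities are carried starting from the weights for 250.2 g of glass in full precision (totals, glass mass, the six compositions, ignition loss, the yield), as set out in either problem or answer.
Oxide masses out of the charge:
  B2O3: 47.92·0.5684 = 27.24 g
  SiO2: 97.69·0.6285 + 39.63·0.5127 = 81.72 g
  PbO: 53.33·0.9990 = 53.28 g
  CaO: 39.63·0.4843 = 19.19 g
  MgO: 97.69·0.3207 + 49.73·0.4823 = 55.31 g
  K2O: 19.77·0.6786 = 13.42 g
LOI: 19.77·0.3214 + 47.92·0.4316 + 97.69·0.05080 + 53.33·0.001000 + 49.73·0.5177 + 39.63·0.003000 = 57.92 g
The glass mass, total less LOI, = 308.1 − 57.92 = 250.2 g (the oxide masses sum to this)
each wt % is 100 × oxide ÷ glass

Glass mass = 250.2 g (batch 308.1 − LOI 57.92).
Composition: B2O3 10.89%, SiO2 32.67%, PbO 21.30%, CaO 7.672%, MgO 22.11%, K2O 5.363%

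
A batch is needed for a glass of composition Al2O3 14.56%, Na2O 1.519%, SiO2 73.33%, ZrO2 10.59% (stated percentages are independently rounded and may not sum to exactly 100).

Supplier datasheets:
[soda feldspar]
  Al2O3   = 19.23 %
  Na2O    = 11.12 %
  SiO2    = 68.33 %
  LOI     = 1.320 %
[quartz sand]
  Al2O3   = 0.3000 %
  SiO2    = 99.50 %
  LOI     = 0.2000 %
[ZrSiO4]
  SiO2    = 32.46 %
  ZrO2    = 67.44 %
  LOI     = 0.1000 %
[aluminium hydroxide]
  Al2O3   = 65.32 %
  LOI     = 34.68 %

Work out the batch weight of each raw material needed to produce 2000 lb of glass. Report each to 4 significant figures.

Batch per 2000 lb glass:
  soda feldspar: 273.2 lb
  quartz sand: 1184 lb
  ZrSiO4: 314.1 lb
  aluminium hydroxide: 359.9 lb
Total batch = 2131 lb; LOI loss = 131.1 lb; yield = 93.85%

Rounding to 4 significant digits applies to each mid-chain value as shown; each numeric step runs at exact precision from first step to last; every reported result takes exactly one rounding; derived quantities, including the four compositions, LOI, glass mass, yield, the totals, are recomputed starting from the weights at 2000 lb of glass in exact precision, as set out in problem or answer.
Oxide-by-oxide targets in 2000 lb glass:
  Al2O3: 14.56% × 2000 = 291.2 lb
  Na2O: 1.519% × 2000 = 30.38 lb
  SiO2: 73.33% × 2000 = 1467 lb
  ZrO2: 10.59% × 2000 = 211.8 lb
Oxide-by-oxide audit working from each reported weight, against the basis in use (target by target, the sums agree given rounding of the digits):
  Al2O3: 273.2·0.1923 + 1184·0.003000 + 359.9·0.6532 = 291.2 lb (target 291.2 lb)
  Na2O: 273.2·0.1112 = 30.38 lb (target 30.38 lb)
  SiO2: 273.2·0.6833 + 1184·0.9950 + 314.1·0.3246 = 1467 lb (target 1467 lb)
  ZrO2: 314.1·0.6744 = 211.8 lb (target 211.8 lb)
Glass-mass closure: net batch after ignition = 2000 lb (the targets, summed, come to 2000 lb; versus the stated basis of 2000 lb — differing by rounding only).
Batch total: Σ batch = 2131 lb; the LOI term Σ batch·LOI equals 131.1 lb; yield = glass ÷ total batch = 93.85%.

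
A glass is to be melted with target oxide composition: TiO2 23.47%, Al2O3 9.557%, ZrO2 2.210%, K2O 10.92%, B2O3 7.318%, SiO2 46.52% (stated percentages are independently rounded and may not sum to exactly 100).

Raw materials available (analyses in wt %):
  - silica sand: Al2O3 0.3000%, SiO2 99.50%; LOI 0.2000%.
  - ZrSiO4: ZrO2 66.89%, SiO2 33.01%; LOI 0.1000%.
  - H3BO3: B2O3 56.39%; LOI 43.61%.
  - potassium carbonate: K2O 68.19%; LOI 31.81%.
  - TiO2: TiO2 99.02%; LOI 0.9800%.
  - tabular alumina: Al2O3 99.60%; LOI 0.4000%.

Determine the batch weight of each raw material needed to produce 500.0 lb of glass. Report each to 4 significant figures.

Intermediates appear rounded to 4 significant figures across the worked steps; all arithmetic runs at exact precision in all steps — each reported figure sees exactly one rounding; all derived quantities, including the yield, the totals, ignition loss, net glass mass, six oxide percentages, are re-derived from the weighed amounts per 500.0 lb of glass at full precision, exactly as shown in either problem or answer.
Oxide-by-oxide targets in 500.0 lb glass:
  TiO2: 23.47% × 500.0 = 117.4 lb
  Al2O3: 9.557% × 500.0 = 47.78 lb
  ZrO2: 2.210% × 500.0 = 11.05 lb
  K2O: 10.92% × 500.0 = 54.60 lb
  B2O3: 7.318% × 500.0 = 36.59 lb
  SiO2: 46.52% × 500.0 = 232.6 lb
Balance tally, oxide-wise, on the weights just shown, versus the basis set out (delivered sums recover each target given rounding of the digits):
  TiO2: 118.5·0.9902 = 117.3 lb (target 117.4 lb)
  Al2O3: 228.3·0.003000 + 47.29·0.9960 = 47.79 lb (target 47.78 lb)
  ZrO2: 16.52·0.6689 = 11.05 lb (target 11.05 lb)
  K2O: 80.07·0.6819 = 54.60 lb (target 54.60 lb)
  B2O3: 64.89·0.5639 = 36.59 lb (target 36.59 lb)
  SiO2: 228.3·0.9950 + 16.52·0.3301 = 232.6 lb (target 232.6 lb)
Glass mass check: total charge less LOI = 500.0 lb (oxide target masses add up to 500.0 lb; stated basis 500.0 lb — gaps are rounding artifacts).
Batch grand total — Σ batch = 555.6 lb; Σ batch·LOI gives LOI loss = 55.59 lb; yield, glass over the total, = 89.99%.

Batch per 500.0 lb glass:
  silica sand: 228.3 lb
  ZrSiO4: 16.52 lb
  H3BO3: 64.89 lb
  potassium carbonate: 80.07 lb
  TiO2: 118.5 lb
  tabular alumina: 47.29 lb
Total batch = 555.6 lb; LOI loss = 55.59 lb; yield = 89.99%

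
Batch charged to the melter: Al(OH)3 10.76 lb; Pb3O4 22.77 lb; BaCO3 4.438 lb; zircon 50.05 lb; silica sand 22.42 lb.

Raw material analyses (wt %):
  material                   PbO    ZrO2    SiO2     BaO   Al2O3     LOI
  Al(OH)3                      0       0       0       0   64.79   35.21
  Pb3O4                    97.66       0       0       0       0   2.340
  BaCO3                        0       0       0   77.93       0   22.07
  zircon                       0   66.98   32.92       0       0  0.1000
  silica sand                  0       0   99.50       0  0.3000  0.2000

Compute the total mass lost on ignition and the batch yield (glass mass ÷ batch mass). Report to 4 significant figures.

Every computation holds full precision at each step — the intermediate values are shown rounded to 4 significant figures within the worked lines; each reported figure sees exactly one rounding — the derived quantities, including LOI, yield, five oxide percentages, totals, net glass mass, are re-derived using the weight values at 105.0 lb of glass in full precision, as set out in the problem or the answer.
Each material's LOI contribution:
  Al(OH)3: 10.76 × 0.3521 = 3.789 lb
  Pb3O4: 22.77 × 0.02340 = 0.5328 lb
  BaCO3: 4.438 × 0.2207 = 0.9795 lb
  zircon: 50.05 × 0.001000 = 0.05005 lb
  silica sand: 22.42 × 0.002000 = 0.04484 lb
Total LOI = 5.396 lb
Glass = batch − LOI = 110.4 − 5.396 = 105.0 lb

LOI loss = 5.396 lb; glass = 105.0 lb; yield = 95.11%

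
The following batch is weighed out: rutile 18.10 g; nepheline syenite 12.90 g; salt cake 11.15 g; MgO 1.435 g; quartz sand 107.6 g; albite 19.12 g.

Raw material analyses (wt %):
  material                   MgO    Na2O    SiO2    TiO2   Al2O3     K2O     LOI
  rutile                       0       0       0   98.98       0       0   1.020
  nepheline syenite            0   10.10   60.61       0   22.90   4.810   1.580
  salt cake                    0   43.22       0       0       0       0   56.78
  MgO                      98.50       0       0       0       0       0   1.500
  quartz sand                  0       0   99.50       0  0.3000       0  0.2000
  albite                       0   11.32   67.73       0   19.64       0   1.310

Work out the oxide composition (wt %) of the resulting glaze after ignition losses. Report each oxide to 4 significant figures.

Intermediates are displayed rounded off to 4 significant figures alongside each step. All arithmetic maintains exact precision at every stage; every reported result undergoes a single rounding; derived quantities are carried from the weighed amounts per 163.1 g of glass in full float precision (the yield, ignition loss, glass mass, the six compositions, the totals), as they appear in either problem or answer.
Mass of each oxide from the mix:
  MgO: 1.435·0.9850 = 1.413 g
  Na2O: 12.90·0.1010 + 11.15·0.4322 + 19.12·0.1132 = 8.286 g
  SiO2: 12.90·0.6061 + 107.6·0.9950 + 19.12·0.6773 = 127.8 g
  TiO2: 18.10·0.9898 = 17.92 g
  Al2O3: 12.90·0.2290 + 107.6·0.003000 + 19.12·0.1964 = 7.032 g
  K2O: 12.90·0.04810 = 0.6205 g
LOI: 18.10·0.01020 + 12.90·0.01580 + 11.15·0.5678 + 1.435·0.01500 + 107.6·0.002000 + 19.12·0.01310 = 7.207 g
Glass = total batch minus LOI = 170.3 − 7.207 = 163.1 g (= the summed oxide contributions)
wt %: oxide over glass, times 100

Glass mass = 163.1 g (batch 170.3 − LOI 7.207).
Composition: MgO 0.8666%, Na2O 5.081%, SiO2 78.38%, TiO2 10.98%, Al2O3 4.312%, K2O 0.3804%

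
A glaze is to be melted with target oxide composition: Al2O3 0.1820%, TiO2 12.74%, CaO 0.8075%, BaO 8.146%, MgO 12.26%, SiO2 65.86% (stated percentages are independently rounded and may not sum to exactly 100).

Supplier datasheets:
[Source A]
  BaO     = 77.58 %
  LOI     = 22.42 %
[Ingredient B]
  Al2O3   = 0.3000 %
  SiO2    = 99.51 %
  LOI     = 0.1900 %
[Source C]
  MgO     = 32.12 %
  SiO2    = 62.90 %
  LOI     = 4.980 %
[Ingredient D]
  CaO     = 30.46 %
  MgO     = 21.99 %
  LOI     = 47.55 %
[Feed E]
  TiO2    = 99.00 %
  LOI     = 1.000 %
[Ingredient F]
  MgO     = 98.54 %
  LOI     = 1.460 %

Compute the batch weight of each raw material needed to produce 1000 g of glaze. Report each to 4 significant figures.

Batch per 1000 g glaze:
  Source A: 105.0 g
  Ingredient B: 606.7 g
  Source C: 87.29 g
  Ingredient D: 26.51 g
  Feed E: 128.7 g
  Ingredient F: 90.05 g
Total batch = 1044 g; LOI loss = 44.25 g; yield = 95.76%

Every computation runs at full float precision at all times. Mid-chain values are displayed rounded to four significant digits between the steps. Exactly one rounding is applied to each reported number; derived quantities, including the totals, LOI, glass mass, yield, the six compositions, are rebuilt from the weighed amounts on 1000 g of glass at exact precision, as written in the question or the answer.
Per-oxide target masses for 1000 g glaze:
  Al2O3: 0.1820% × 1000 = 1.820 g
  TiO2: 12.74% × 1000 = 127.4 g
  CaO: 0.8075% × 1000 = 8.075 g
  BaO: 8.146% × 1000 = 81.46 g
  MgO: 12.26% × 1000 = 122.6 g
  SiO2: 65.86% × 1000 = 658.6 g
Sums-versus-targets review per the reported batch figures, on the stated basis (target by target, the sums agree net of answer rounding effects):
  Al2O3: 606.7·0.003000 = 1.820 g (target 1.820 g)
  TiO2: 128.7·0.9900 = 127.4 g (target 127.4 g)
  CaO: 26.51·0.3046 = 8.075 g (target 8.075 g)
  BaO: 105.0·0.7758 = 81.46 g (target 81.46 g)
  MgO: 87.29·0.3212 + 26.51·0.2199 + 90.05·0.9854 = 122.6 g (target 122.6 g)
  SiO2: 606.7·0.9951 + 87.29·0.6290 = 658.6 g (target 658.6 g)
Mass balance on the glass: the batch minus its LOI: 1000 g (targets for the oxides total 1000 g; against the stated basis, 1000 g — differing by rounding only).
Batch grand total — Σ batch = 1044 g; LOI removed, Σ of batch·LOI: 44.25 g; the yield ratio, glass ÷ batch: 95.76%.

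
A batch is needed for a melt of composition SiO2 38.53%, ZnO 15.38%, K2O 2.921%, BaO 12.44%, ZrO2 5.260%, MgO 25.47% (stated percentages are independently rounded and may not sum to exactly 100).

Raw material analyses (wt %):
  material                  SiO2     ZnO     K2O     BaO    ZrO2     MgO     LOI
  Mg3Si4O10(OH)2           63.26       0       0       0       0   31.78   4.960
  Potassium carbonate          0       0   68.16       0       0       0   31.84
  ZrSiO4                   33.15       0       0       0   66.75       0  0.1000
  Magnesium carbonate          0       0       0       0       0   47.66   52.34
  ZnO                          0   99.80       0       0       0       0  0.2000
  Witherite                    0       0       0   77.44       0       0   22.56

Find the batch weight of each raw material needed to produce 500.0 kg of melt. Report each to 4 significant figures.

In-progress results are printed rounded to 4 significant figures on the page; the whole derivation carries full float precision in every operation. Every reported value is rounded once only — derived quantities, including glass mass, totals, the yield, LOI, six oxide percentages, are carried from the batch weights for 500.0 kg of glass at full precision, precisely as stated by the problem or the answer.
Per-oxide target masses for 500.0 kg melt:
  SiO2: 38.53% × 500.0 = 192.6 kg
  ZnO: 15.38% × 500.0 = 76.90 kg
  K2O: 2.921% × 500.0 = 14.60 kg
  BaO: 12.44% × 500.0 = 62.20 kg
  ZrO2: 5.260% × 500.0 = 26.30 kg
  MgO: 25.47% × 500.0 = 127.4 kg
Balance tally, oxide-wise, with the batch weights as given, for the quoted basis mass (summed amounts equal target values given rounding of the digits):
  SiO2: 283.9·0.6326 + 39.40·0.3315 = 192.7 kg (target 192.6 kg)
  ZnO: 77.05·0.9980 = 76.90 kg (target 76.90 kg)
  K2O: 21.43·0.6816 = 14.61 kg (target 14.60 kg)
  BaO: 80.32·0.7744 = 62.20 kg (target 62.20 kg)
  ZrO2: 39.40·0.6675 = 26.30 kg (target 26.30 kg)
  MgO: 283.9·0.3178 + 77.91·0.4766 = 127.4 kg (target 127.4 kg)
Mass balance on the glass: the batch minus its LOI: 500.0 kg (the Σ of target masses is 500.0 kg; the stated basis being 500.0 kg — gaps are rounding artifacts).
Batch grand total — Σ batch = 580.0 kg; the LOI term Σ batch·LOI equals 80.00 kg; as yield: glass ÷ batch → 86.21%.

Batch per 500.0 kg melt:
  Mg3Si4O10(OH)2: 283.9 kg
  Potassium carbonate: 21.43 kg
  ZrSiO4: 39.40 kg
  Magnesium carbonate: 77.91 kg
  ZnO: 77.05 kg
  Witherite: 80.32 kg
Total batch = 580.0 kg; LOI loss = 80.00 kg; yield = 86.21%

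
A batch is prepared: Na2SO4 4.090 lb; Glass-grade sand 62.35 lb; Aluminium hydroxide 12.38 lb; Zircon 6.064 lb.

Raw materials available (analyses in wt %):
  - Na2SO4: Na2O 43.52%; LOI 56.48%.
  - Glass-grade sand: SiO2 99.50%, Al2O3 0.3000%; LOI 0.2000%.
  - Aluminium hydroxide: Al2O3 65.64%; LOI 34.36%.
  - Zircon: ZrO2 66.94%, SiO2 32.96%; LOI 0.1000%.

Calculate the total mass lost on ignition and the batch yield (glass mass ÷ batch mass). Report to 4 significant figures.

Every computation keeps full float precision from start to finish — mid-chain values are printed, rounded to 4 significant figures, alongside each step; each reported result is rounded just once; all derived quantities are rebuilt at exact precision (totals, the yield, LOI, the four compositions, glass mass) from the weighed amounts for 78.19 lb of glass exactly as shown in problem or answer.
LOI of each material in turn:
  Na2SO4: 4.090 × 0.5648 = 2.310 lb
  Glass-grade sand: 62.35 × 0.002000 = 0.1247 lb
  Aluminium hydroxide: 12.38 × 0.3436 = 4.254 lb
  Zircon: 6.064 × 0.001000 = 0.006064 lb
Total LOI = 6.695 lb
Glass = batch − LOI = 84.88 − 6.695 = 78.19 lb

LOI loss = 6.695 lb; glass = 78.19 lb; yield = 92.11%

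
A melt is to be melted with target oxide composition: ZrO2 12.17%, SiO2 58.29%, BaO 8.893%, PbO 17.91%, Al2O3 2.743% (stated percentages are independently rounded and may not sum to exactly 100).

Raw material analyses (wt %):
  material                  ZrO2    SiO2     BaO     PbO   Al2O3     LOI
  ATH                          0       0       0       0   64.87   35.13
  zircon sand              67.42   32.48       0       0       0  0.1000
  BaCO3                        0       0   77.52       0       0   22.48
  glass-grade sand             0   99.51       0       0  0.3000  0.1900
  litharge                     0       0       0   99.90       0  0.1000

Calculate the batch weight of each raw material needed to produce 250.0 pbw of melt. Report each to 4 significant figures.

The working math maintains full precision all the way through. Mid-chain values are displayed, with 4-significant-figure rounding, at each printed step. Each reported result is rounded a single time; the derived quantities are computed starting from the weights at 250.0 pbw of glass at exact precision (LOI, the yield, glass mass, the totals, five oxide percentages) as written in problem or answer.
Target oxide masses per 250.0 pbw melt:
  ZrO2: 12.17% × 250.0 = 30.42 pbw
  SiO2: 58.29% × 250.0 = 145.7 pbw
  BaO: 8.893% × 250.0 = 22.23 pbw
  PbO: 17.91% × 250.0 = 44.78 pbw
  Al2O3: 2.743% × 250.0 = 6.858 pbw
A balance pass over the oxides, on the weights just shown, for the quoted basis mass (target by target, the sums agree once rounding is allowed for):
  ZrO2: 45.13·0.6742 = 30.43 pbw (target 30.42 pbw)
  SiO2: 45.13·0.3248 + 131.7·0.9951 = 145.7 pbw (target 145.7 pbw)
  BaO: 28.68·0.7752 = 22.23 pbw (target 22.23 pbw)
  PbO: 44.82·0.9990 = 44.78 pbw (target 44.78 pbw)
  Al2O3: 9.962·0.6487 + 131.7·0.003000 = 6.857 pbw (target 6.858 pbw)
Glass-mass sanity pass: net batch after ignition = 250.0 pbw (the targets, summed, come to 250.0 pbw; with the basis standing at 250.0 pbw — deltas are rounding alone).
Batch grand total — Σ batch = 260.3 pbw; LOI loss = Σ batch·LOI = 10.29 pbw; glass ÷ batch gives a yield of 96.05%.

Batch per 250.0 pbw melt:
  ATH: 9.962 pbw
  zircon sand: 45.13 pbw
  BaCO3: 28.68 pbw
  glass-grade sand: 131.7 pbw
  litharge: 44.82 pbw
Total batch = 260.3 pbw; LOI loss = 10.29 pbw; yield = 96.05%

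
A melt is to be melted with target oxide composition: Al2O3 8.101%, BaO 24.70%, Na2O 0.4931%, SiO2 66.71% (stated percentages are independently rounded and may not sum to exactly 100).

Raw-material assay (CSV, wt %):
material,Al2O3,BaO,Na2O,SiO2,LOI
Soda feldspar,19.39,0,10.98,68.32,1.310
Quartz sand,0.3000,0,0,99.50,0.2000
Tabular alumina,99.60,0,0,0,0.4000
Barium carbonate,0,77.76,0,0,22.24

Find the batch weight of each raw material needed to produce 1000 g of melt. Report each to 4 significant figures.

Batch per 1000 g melt:
  Soda feldspar: 44.91 g
  Quartz sand: 639.6 g
  Tabular alumina: 70.67 g
  Barium carbonate: 317.6 g
Total batch = 1073 g; LOI loss = 72.78 g; yield = 93.22%

Each numeric step holds exact precision at each step — mid-chain values are printed rounded to 4 significant digits as written. Each reported number is rounded just once; all derived quantities (glass mass, the yield, the four compositions, ignition loss, totals) are re-derived from the weighed amounts per 1000 g of glass at full float precision as they appear in the problem or the answer.
The oxide mass targets at 1000 g melt:
  Al2O3: 8.101% × 1000 = 81.01 g
  BaO: 24.70% × 1000 = 247.0 g
  Na2O: 0.4931% × 1000 = 4.931 g
  SiO2: 66.71% × 1000 = 667.1 g
Mass-balance tally per oxide applying the batch weights above, under the basis named above (target by target, the sums agree net of answer rounding effects):
  Al2O3: 44.91·0.1939 + 639.6·0.003000 + 70.67·0.9960 = 81.01 g (target 81.01 g)
  BaO: 317.6·0.7776 = 247.0 g (target 247.0 g)
  Na2O: 44.91·0.1098 = 4.931 g (target 4.931 g)
  SiO2: 44.91·0.6832 + 639.6·0.9950 = 667.1 g (target 667.1 g)
Consistency of the glass mass: Σ batch − LOI loss = 1000 g (the Σ of target masses is 1000 g; with the basis standing at 1000 g — deltas are rounding alone).
Summing the batch: Σ batch = 1073 g; LOI loss = Σ batch·LOI = 72.78 g; the yield ratio, glass ÷ batch: 93.22%.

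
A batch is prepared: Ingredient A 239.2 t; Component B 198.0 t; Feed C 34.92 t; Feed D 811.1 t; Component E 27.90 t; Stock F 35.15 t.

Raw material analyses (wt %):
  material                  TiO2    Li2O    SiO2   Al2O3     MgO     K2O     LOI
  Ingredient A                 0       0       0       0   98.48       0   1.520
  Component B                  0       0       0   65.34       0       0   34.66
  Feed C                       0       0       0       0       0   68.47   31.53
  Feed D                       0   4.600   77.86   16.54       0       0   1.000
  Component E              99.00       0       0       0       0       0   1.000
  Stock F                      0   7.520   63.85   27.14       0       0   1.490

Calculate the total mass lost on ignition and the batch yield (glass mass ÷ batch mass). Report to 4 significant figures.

Values along the way appear with 4-significant-figure rounding when written out — all arithmetic runs at full precision from first step to last; each reported number sees exactly one rounding; all derived quantities are computed from the weighed amounts at 1254 t of glass at exact precision (net glass mass, six oxide percentages, LOI, the totals, the yield), as set out in the problem or the answer.
Each material's LOI contribution:
  Ingredient A: 239.2 × 0.01520 = 3.636 t
  Component B: 198.0 × 0.3466 = 68.63 t
  Feed C: 34.92 × 0.3153 = 11.01 t
  Feed D: 811.1 × 0.01000 = 8.111 t
  Component E: 27.90 × 0.01000 = 0.2790 t
  Stock F: 35.15 × 0.01490 = 0.5237 t
Total LOI = 92.19 t
Glass = batch − LOI = 1346 − 92.19 = 1254 t

LOI loss = 92.19 t; glass = 1254 t; yield = 93.15%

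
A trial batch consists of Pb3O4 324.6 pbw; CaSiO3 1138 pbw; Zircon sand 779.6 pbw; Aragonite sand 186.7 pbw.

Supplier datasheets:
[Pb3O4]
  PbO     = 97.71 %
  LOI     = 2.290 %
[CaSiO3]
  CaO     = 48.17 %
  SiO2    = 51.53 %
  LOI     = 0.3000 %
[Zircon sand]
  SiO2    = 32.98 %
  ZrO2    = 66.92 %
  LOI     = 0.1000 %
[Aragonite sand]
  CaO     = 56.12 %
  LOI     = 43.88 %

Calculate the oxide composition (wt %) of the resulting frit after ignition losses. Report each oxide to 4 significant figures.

Glass mass = 2335 pbw (batch 2429 − LOI 93.55).
Composition: CaO 27.96%, SiO2 36.12%, ZrO2 22.34%, PbO 13.58%

In-progress results are printed with 4-significant-figure rounding between the steps; full precision is held throughout. A single rounding completes each reported result. Derived quantities are computed in full float precision (LOI, totals, yield, glass mass, the four compositions) from the batch weights per 2335 pbw of glass, exactly as printed in question or answer.
What the batch supplies per oxide:
  CaO: 1138·0.4817 + 186.7·0.5612 = 653.0 pbw
  SiO2: 1138·0.5153 + 779.6·0.3298 = 843.5 pbw
  ZrO2: 779.6·0.6692 = 521.7 pbw
  PbO: 324.6·0.9771 = 317.2 pbw
LOI: 324.6·0.02290 + 1138·0.003000 + 779.6·0.001000 + 186.7·0.4388 = 93.55 pbw
The glass mass, total less LOI, = 2429 − 93.55 = 2335 pbw (equal to the oxide-mass sum)
percent share: oxide ÷ glass, ×100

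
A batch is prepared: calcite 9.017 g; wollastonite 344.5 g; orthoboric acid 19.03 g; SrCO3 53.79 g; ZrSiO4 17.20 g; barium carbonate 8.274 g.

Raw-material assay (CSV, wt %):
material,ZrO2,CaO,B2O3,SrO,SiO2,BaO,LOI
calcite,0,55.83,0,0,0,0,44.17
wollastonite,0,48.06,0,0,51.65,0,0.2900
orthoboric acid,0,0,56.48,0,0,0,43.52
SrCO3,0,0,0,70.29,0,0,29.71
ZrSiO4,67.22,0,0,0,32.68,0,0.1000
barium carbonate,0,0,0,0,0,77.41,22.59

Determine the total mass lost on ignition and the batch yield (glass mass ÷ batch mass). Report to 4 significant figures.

Intermediates are displayed, rounded to 4 significant digits, across the worked steps — the whole derivation maintains full precision through every step; a single rounding produces every reported figure. All derived quantities, including net glass mass, LOI, six oxide percentages, the totals, yield, are computed starting from the weights at 420.7 g of glass at full float precision as they appear in either problem or answer.
Per-material ignition loss:
  calcite: 9.017 × 0.4417 = 3.983 g
  wollastonite: 344.5 × 0.002900 = 0.9990 g
  orthoboric acid: 19.03 × 0.4352 = 8.282 g
  SrCO3: 53.79 × 0.2971 = 15.98 g
  ZrSiO4: 17.20 × 0.001000 = 0.01720 g
  barium carbonate: 8.274 × 0.2259 = 1.869 g
Total LOI = 31.13 g
Glass = batch − LOI = 451.8 − 31.13 = 420.7 g

LOI loss = 31.13 g; glass = 420.7 g; yield = 93.11%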